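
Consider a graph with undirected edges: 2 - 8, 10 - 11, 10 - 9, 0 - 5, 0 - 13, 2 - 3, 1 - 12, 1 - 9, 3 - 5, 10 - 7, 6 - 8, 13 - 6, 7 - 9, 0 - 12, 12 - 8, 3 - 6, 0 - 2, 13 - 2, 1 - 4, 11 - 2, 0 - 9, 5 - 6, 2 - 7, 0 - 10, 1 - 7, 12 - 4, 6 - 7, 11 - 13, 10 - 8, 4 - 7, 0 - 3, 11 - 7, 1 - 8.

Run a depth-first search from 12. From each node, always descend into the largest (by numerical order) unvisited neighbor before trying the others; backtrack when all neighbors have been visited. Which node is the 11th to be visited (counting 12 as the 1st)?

Visit 12
12 → 8
8 → 10
10 → 11
11 → 13
13 → 6
6 → 7
7 → 9
9 → 1
1 → 4
9 → 0
0 → 5
5 → 3
3 → 2

Visit order: 12, 8, 10, 11, 13, 6, 7, 9, 1, 4, 0, 5, 3, 2

0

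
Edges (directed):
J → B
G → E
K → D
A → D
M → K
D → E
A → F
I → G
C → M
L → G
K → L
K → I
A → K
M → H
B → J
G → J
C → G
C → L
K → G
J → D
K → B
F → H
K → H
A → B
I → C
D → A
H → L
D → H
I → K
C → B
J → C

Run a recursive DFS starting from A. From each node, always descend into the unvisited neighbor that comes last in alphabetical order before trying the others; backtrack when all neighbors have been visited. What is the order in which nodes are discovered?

Visit A
A → K
K → L
L → G
G → J
J → D
D → H
D → E
J → C
C → M
C → B
K → I
A → F

A -> K -> L -> G -> J -> D -> H -> E -> C -> M -> B -> I -> F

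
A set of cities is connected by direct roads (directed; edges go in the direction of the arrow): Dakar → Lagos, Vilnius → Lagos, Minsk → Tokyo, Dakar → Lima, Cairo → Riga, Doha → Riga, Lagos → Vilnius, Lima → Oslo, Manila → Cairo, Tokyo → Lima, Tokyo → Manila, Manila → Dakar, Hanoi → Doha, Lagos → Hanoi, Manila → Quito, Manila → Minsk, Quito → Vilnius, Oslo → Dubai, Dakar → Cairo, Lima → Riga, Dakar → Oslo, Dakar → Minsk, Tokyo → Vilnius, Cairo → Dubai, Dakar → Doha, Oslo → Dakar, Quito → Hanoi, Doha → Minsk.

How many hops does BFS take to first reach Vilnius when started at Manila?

Level 0: Manila
Level 1: Cairo, Dakar, Minsk, Quito
Level 2: Doha, Dubai, Hanoi, Lagos, Lima, Oslo, Riga, Tokyo, Vilnius
Vilnius first appears at level 2.

2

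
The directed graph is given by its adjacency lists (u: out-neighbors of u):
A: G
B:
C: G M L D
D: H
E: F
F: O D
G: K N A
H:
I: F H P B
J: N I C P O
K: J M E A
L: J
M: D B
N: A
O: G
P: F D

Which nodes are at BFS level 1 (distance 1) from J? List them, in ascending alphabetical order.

C, I, N, O, P

Level 0: J
Level 1: C, I, N, O, P
Level 2: A, B, D, F, G, H, L, M
Level 3: K
Level 4: E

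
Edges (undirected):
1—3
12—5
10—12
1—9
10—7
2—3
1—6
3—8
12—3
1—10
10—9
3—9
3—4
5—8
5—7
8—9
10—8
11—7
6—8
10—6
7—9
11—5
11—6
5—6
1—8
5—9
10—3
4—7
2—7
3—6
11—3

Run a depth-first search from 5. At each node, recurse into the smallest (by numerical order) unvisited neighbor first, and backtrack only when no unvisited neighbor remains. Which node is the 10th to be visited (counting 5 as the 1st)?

10

Visit 5
5 → 6
6 → 1
1 → 3
3 → 2
2 → 7
7 → 4
7 → 9
9 → 8
8 → 10
10 → 12
7 → 11

Visit order: 5, 6, 1, 3, 2, 7, 4, 9, 8, 10, 12, 11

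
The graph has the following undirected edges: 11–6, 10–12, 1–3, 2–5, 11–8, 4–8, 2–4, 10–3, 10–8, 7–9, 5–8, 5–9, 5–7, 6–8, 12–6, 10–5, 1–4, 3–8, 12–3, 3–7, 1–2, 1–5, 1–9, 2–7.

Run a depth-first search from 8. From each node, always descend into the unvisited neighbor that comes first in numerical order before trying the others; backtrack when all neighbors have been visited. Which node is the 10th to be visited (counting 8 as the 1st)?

12

Visit 8
8 → 3
3 → 1
1 → 2
2 → 4
2 → 5
5 → 7
7 → 9
5 → 10
10 → 12
12 → 6
6 → 11

Visit order: 8, 3, 1, 2, 4, 5, 7, 9, 10, 12, 6, 11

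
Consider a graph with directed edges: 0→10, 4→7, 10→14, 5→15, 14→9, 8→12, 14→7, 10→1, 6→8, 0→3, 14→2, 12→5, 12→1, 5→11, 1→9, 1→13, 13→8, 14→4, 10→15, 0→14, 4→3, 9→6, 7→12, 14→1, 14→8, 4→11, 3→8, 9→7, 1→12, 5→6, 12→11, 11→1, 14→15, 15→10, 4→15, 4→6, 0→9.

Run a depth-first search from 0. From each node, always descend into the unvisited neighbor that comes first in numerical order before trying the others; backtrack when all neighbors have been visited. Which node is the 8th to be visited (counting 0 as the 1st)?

7

Visit 0
0 → 3
3 → 8
8 → 12
12 → 1
1 → 9
9 → 6
9 → 7
1 → 13
12 → 5
5 → 11
5 → 15
15 → 10
10 → 14
14 → 2
14 → 4

Visit order: 0, 3, 8, 12, 1, 9, 6, 7, 13, 5, 11, 15, 10, 14, 2, 4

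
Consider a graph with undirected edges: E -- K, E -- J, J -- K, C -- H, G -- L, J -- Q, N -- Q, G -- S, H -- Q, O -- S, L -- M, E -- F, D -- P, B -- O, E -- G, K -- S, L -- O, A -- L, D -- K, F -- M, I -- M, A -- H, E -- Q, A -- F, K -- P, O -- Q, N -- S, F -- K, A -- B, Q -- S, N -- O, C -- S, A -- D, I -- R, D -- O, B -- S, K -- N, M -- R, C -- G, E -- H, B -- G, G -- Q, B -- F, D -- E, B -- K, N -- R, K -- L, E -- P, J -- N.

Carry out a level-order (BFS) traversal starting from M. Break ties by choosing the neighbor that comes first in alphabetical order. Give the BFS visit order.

M -> F -> I -> L -> R -> A -> B -> E -> K -> G -> O -> N -> D -> H -> S -> J -> P -> Q -> C

Visit M; enqueue F, I, L, R → queue [F, I, L, R]
Visit F; enqueue A, B, E, K → queue [I, L, R, A, B, E, K]
Visit I → queue [L, R, A, B, E, K]
Visit L; enqueue G, O → queue [R, A, B, E, K, G, O]
Visit R; enqueue N → queue [A, B, E, K, G, O, N]
Visit A; enqueue D, H → queue [B, E, K, G, O, N, D, H]
Visit B; enqueue S → queue [E, K, G, O, N, D, H, S]
Visit E; enqueue J, P, Q → queue [K, G, O, N, D, H, S, J, P, Q]
Visit K → queue [G, O, N, D, H, S, J, P, Q]
Visit G; enqueue C → queue [O, N, D, H, S, J, P, Q, C]
Visit O → queue [N, D, H, S, J, P, Q, C]
Visit N → queue [D, H, S, J, P, Q, C]
Visit D → queue [H, S, J, P, Q, C]
Visit H → queue [S, J, P, Q, C]
Visit S → queue [J, P, Q, C]
Visit J → queue [P, Q, C]
Visit P → queue [Q, C]
Visit Q → queue [C]
Visit C → queue []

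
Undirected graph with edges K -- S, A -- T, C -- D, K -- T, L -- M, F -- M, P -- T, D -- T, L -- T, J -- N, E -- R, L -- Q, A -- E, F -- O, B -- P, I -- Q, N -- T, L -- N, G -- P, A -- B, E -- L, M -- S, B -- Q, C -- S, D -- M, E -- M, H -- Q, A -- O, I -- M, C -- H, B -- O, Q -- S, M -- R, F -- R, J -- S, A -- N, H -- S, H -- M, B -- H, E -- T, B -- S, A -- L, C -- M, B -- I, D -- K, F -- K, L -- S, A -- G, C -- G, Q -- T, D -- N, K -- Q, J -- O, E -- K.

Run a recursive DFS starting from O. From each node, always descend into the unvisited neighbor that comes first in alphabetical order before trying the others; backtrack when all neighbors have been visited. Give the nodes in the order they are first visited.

O → A → B → H → C → D → K → E → L → M → F → R → I → Q → S → J → N → T → P → G

Visit O
O → A
A → B
B → H
H → C
C → D
D → K
K → E
E → L
L → M
M → F
F → R
M → I
I → Q
Q → S
S → J
J → N
N → T
T → P
P → G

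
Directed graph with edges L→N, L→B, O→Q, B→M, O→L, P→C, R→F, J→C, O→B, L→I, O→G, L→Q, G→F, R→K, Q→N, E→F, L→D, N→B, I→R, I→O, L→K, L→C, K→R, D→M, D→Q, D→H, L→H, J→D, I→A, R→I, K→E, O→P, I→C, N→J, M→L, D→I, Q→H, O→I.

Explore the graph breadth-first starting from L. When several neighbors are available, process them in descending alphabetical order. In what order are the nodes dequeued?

L Q N K I H D C B J R E O A M F P G

Visit L; enqueue Q, N, K, I, H, D, C, B → queue [Q, N, K, I, H, D, C, B]
Visit Q → queue [N, K, I, H, D, C, B]
Visit N; enqueue J → queue [K, I, H, D, C, B, J]
Visit K; enqueue R, E → queue [I, H, D, C, B, J, R, E]
Visit I; enqueue O, A → queue [H, D, C, B, J, R, E, O, A]
Visit H → queue [D, C, B, J, R, E, O, A]
Visit D; enqueue M → queue [C, B, J, R, E, O, A, M]
Visit C → queue [B, J, R, E, O, A, M]
Visit B → queue [J, R, E, O, A, M]
Visit J → queue [R, E, O, A, M]
Visit R; enqueue F → queue [E, O, A, M, F]
Visit E → queue [O, A, M, F]
Visit O; enqueue P, G → queue [A, M, F, P, G]
Visit A → queue [M, F, P, G]
Visit M → queue [F, P, G]
Visit F → queue [P, G]
Visit P → queue [G]
Visit G → queue []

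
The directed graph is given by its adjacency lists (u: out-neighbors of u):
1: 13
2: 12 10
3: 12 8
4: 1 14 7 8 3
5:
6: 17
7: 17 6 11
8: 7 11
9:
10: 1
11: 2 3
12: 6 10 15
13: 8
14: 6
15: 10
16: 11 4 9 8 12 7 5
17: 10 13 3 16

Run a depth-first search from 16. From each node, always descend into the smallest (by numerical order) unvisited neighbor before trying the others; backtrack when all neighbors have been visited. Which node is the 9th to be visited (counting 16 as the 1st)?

3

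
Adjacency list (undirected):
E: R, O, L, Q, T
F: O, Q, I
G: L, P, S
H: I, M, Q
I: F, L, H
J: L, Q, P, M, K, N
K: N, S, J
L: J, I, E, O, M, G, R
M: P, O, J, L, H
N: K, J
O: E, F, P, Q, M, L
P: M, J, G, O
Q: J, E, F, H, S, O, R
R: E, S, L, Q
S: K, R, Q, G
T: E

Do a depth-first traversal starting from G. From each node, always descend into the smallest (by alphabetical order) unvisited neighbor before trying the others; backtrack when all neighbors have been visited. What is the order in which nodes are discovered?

G, L, E, O, F, I, H, M, J, K, N, S, Q, R, P, T

Visit G
G → L
L → E
E → O
O → F
F → I
I → H
H → M
M → J
J → K
K → N
K → S
S → Q
Q → R
J → P
E → T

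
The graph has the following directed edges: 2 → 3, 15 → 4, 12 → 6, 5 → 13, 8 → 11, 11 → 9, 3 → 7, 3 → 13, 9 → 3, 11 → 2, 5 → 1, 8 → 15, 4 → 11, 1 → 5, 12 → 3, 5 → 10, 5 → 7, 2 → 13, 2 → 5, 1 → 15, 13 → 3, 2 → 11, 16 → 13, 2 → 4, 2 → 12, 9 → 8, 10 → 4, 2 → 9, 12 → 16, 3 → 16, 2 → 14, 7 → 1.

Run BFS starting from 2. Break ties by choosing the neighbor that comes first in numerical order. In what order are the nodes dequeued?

Visit 2; enqueue 3, 4, 5, 9, 11, 12, 13, 14 → queue [3, 4, 5, 9, 11, 12, 13, 14]
Visit 3; enqueue 7, 16 → queue [4, 5, 9, 11, 12, 13, 14, 7, 16]
Visit 4 → queue [5, 9, 11, 12, 13, 14, 7, 16]
Visit 5; enqueue 1, 10 → queue [9, 11, 12, 13, 14, 7, 16, 1, 10]
Visit 9; enqueue 8 → queue [11, 12, 13, 14, 7, 16, 1, 10, 8]
Visit 11 → queue [12, 13, 14, 7, 16, 1, 10, 8]
Visit 12; enqueue 6 → queue [13, 14, 7, 16, 1, 10, 8, 6]
Visit 13 → queue [14, 7, 16, 1, 10, 8, 6]
Visit 14 → queue [7, 16, 1, 10, 8, 6]
Visit 7 → queue [16, 1, 10, 8, 6]
Visit 16 → queue [1, 10, 8, 6]
Visit 1; enqueue 15 → queue [10, 8, 6, 15]
Visit 10 → queue [8, 6, 15]
Visit 8 → queue [6, 15]
Visit 6 → queue [15]
Visit 15 → queue []

2 → 3 → 4 → 5 → 9 → 11 → 12 → 13 → 14 → 7 → 16 → 1 → 10 → 8 → 6 → 15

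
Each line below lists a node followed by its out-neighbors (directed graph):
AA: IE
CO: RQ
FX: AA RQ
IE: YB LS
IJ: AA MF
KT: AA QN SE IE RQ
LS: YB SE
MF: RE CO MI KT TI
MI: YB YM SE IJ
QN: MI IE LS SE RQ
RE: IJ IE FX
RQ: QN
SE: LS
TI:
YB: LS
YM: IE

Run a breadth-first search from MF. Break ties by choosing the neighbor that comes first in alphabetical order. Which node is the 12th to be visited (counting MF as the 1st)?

IJ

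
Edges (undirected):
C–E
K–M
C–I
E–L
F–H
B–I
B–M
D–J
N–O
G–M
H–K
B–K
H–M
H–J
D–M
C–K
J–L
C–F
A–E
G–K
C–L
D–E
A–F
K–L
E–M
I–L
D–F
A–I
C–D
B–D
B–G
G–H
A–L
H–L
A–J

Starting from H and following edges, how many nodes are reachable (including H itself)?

BFS from H visits: H, F, G, J, K, L, M, A, C, D, B, E, I
Reachable nodes: 13 of 15 total.

13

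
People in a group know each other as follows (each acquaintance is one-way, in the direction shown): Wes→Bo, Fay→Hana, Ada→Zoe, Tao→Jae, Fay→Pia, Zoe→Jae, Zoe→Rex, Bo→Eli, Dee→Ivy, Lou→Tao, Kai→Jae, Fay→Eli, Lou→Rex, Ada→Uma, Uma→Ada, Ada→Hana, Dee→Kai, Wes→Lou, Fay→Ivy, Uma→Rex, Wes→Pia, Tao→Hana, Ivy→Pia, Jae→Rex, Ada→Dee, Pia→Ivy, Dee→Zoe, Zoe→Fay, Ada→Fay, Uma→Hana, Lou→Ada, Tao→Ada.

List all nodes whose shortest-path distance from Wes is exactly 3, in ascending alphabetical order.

Dee, Fay, Hana, Jae, Uma, Zoe

Level 0: Wes
Level 1: Bo, Lou, Pia
Level 2: Ada, Eli, Ivy, Rex, Tao
Level 3: Dee, Fay, Hana, Jae, Uma, Zoe
Level 4: Kai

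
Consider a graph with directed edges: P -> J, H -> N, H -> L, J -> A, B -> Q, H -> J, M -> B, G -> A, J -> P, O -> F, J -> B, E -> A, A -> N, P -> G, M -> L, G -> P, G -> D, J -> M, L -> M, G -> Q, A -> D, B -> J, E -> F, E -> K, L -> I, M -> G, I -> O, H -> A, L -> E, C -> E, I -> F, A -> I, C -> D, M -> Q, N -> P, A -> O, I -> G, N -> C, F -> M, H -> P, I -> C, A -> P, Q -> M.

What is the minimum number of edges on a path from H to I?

2

Level 0: H
Level 1: A, J, L, N, P
Level 2: B, C, D, E, G, I, M, O
Level 3: F, K, Q
I first appears at level 2.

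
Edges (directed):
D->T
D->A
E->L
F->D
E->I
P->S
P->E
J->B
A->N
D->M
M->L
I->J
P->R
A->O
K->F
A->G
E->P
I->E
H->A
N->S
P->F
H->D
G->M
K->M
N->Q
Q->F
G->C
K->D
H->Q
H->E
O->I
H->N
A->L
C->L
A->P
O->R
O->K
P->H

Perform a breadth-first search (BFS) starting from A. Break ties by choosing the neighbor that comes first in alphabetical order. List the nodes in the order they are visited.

A, G, L, N, O, P, C, M, Q, S, I, K, R, E, F, H, J, D, B, T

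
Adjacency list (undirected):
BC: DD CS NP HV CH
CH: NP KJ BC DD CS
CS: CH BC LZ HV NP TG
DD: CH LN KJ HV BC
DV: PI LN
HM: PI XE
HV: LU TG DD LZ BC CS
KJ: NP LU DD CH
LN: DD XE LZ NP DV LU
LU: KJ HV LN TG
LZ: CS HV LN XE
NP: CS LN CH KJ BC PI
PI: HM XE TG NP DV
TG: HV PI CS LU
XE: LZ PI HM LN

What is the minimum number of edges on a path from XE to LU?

2

Level 0: XE
Level 1: HM, LN, LZ, PI
Level 2: CS, DD, DV, HV, LU, NP, TG
Level 3: BC, CH, KJ
LU first appears at level 2.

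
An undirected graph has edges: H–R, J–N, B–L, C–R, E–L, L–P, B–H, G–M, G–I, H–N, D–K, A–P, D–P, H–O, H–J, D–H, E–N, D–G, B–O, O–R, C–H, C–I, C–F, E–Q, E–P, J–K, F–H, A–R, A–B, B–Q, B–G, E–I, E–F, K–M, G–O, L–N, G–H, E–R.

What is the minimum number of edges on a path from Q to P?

Level 0: Q
Level 1: B, E
Level 2: A, F, G, H, I, L, N, O, P, R
Level 3: C, D, J, M
Level 4: K
P first appears at level 2.

2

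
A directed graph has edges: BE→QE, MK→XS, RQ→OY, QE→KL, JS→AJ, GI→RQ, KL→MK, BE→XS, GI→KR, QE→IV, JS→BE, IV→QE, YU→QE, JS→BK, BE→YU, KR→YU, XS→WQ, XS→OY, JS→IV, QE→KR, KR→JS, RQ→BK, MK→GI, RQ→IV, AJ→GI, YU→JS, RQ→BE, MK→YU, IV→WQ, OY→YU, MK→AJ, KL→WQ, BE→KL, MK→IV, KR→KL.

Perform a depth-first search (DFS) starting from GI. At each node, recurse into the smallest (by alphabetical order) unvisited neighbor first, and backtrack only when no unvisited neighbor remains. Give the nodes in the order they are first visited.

GI KR JS AJ BE KL MK IV QE WQ XS OY YU BK RQ

Visit GI
GI → KR
KR → JS
JS → AJ
JS → BE
BE → KL
KL → MK
MK → IV
IV → QE
IV → WQ
MK → XS
XS → OY
OY → YU
JS → BK
GI → RQ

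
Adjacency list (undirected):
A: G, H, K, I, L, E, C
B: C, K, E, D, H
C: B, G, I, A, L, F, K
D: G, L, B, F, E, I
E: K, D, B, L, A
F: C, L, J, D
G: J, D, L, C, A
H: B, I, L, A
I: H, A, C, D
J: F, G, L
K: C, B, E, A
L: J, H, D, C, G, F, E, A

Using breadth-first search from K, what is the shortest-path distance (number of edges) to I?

2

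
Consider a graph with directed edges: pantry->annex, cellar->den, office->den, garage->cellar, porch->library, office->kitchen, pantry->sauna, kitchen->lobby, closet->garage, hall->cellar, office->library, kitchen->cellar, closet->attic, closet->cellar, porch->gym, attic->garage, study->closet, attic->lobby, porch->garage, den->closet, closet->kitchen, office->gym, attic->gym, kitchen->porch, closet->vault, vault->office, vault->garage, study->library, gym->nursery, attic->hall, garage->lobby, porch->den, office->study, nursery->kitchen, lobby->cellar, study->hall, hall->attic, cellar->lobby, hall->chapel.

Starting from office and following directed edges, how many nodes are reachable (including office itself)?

BFS from office visits: office, den, gym, kitchen, library, study, closet, nursery, cellar, lobby, porch, hall, attic, garage, vault, chapel
Reachable nodes: 16 of 19 total.

16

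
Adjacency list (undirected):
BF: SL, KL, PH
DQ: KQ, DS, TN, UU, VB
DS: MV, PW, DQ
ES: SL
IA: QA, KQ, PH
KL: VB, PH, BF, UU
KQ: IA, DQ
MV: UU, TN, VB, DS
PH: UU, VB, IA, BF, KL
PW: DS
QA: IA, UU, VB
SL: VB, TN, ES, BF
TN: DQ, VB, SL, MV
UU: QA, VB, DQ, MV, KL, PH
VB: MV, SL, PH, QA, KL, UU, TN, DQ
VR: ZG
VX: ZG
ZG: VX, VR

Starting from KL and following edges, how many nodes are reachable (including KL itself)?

15

BFS from KL visits: KL, VB, PH, BF, UU, MV, SL, QA, TN, DQ, IA, DS, ES, KQ, PW
Reachable nodes: 15 of 18 total.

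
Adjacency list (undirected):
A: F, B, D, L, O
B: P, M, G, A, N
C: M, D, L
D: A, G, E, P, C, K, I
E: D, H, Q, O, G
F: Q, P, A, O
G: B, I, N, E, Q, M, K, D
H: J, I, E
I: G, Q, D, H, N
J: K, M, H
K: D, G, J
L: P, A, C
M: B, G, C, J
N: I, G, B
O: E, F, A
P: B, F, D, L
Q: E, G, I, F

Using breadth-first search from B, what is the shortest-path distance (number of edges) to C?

2

Level 0: B
Level 1: A, G, M, N, P
Level 2: C, D, E, F, I, J, K, L, O, Q
Level 3: H
C first appears at level 2.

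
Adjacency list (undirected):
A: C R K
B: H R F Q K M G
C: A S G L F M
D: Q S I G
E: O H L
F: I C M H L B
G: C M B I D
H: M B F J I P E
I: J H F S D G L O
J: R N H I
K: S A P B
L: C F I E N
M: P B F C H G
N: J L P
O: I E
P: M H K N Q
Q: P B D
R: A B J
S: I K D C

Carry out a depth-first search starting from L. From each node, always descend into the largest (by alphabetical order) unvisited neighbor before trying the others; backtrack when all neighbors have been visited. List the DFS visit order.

L → N → P → Q → D → S → K → B → R → J → I → O → E → H → M → G → C → F → A

Visit L
L → N
N → P
P → Q
Q → D
D → S
S → K
K → B
B → R
R → J
J → I
I → O
O → E
E → H
H → M
M → G
G → C
C → F
C → A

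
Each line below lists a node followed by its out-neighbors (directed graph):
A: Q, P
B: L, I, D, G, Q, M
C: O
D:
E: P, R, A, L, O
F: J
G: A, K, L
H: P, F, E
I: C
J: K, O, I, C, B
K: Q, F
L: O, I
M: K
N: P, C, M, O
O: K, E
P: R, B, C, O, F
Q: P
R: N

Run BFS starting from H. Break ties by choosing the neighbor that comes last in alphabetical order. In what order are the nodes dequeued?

Visit H; enqueue P, F, E → queue [P, F, E]
Visit P; enqueue R, O, C, B → queue [F, E, R, O, C, B]
Visit F; enqueue J → queue [E, R, O, C, B, J]
Visit E; enqueue L, A → queue [R, O, C, B, J, L, A]
Visit R; enqueue N → queue [O, C, B, J, L, A, N]
Visit O; enqueue K → queue [C, B, J, L, A, N, K]
Visit C → queue [B, J, L, A, N, K]
Visit B; enqueue Q, M, I, G, D → queue [J, L, A, N, K, Q, M, I, G, D]
Visit J → queue [L, A, N, K, Q, M, I, G, D]
Visit L → queue [A, N, K, Q, M, I, G, D]
Visit A → queue [N, K, Q, M, I, G, D]
Visit N → queue [K, Q, M, I, G, D]
Visit K → queue [Q, M, I, G, D]
Visit Q → queue [M, I, G, D]
Visit M → queue [I, G, D]
Visit I → queue [G, D]
Visit G → queue [D]
Visit D → queue []

H → P → F → E → R → O → C → B → J → L → A → N → K → Q → M → I → G → D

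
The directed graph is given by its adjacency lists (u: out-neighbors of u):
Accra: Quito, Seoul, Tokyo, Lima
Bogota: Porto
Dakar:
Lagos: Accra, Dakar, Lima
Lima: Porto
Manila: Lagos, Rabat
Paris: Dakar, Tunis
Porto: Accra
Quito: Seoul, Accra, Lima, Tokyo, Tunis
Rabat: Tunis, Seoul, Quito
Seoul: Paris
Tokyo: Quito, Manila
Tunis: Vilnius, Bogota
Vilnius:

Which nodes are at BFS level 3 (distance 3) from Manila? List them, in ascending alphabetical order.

Bogota, Paris, Porto, Tokyo, Vilnius

Level 0: Manila
Level 1: Lagos, Rabat
Level 2: Accra, Dakar, Lima, Quito, Seoul, Tunis
Level 3: Bogota, Paris, Porto, Tokyo, Vilnius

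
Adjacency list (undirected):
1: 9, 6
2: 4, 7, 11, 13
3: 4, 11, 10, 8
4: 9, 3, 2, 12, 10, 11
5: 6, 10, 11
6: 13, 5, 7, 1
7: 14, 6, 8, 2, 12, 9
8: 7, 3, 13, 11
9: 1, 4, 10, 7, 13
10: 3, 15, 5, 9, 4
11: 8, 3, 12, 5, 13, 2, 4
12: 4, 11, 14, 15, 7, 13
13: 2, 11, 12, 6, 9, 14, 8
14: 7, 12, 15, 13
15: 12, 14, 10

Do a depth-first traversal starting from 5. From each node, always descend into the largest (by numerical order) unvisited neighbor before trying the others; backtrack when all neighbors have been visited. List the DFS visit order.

Visit 5
5 → 11
11 → 13
13 → 14
14 → 15
15 → 12
12 → 7
7 → 9
9 → 10
10 → 4
4 → 3
3 → 8
4 → 2
9 → 1
1 → 6

5 11 13 14 15 12 7 9 10 4 3 8 2 1 6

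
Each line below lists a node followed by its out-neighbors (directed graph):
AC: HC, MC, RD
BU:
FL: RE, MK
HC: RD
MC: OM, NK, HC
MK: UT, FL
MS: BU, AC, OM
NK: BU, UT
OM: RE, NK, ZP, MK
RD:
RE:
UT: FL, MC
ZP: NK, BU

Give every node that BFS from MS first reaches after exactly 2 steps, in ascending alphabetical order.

HC, MC, MK, NK, RD, RE, ZP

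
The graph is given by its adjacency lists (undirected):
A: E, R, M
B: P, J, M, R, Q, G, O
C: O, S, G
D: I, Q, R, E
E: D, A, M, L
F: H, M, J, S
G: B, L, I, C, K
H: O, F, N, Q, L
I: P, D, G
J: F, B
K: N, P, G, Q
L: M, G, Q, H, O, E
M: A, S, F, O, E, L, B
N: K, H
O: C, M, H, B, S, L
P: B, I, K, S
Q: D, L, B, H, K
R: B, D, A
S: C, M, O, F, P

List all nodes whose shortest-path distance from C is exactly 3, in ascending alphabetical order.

Level 0: C
Level 1: G, O, S
Level 2: B, F, H, I, K, L, M, P
Level 3: A, D, E, J, N, Q, R

A, D, E, J, N, Q, R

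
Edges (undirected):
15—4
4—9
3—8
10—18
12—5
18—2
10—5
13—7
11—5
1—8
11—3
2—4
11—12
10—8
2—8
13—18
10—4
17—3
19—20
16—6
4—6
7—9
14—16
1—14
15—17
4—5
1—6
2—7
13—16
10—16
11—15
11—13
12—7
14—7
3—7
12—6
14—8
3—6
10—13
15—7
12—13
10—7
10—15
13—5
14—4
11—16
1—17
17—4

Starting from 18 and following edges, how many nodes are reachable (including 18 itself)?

BFS from 18 visits: 18, 13, 10, 2, 16, 12, 11, 7, 5, 15, 8, 4, 14, 6, 3, 9, 17, 1
Reachable nodes: 18 of 20 total.

18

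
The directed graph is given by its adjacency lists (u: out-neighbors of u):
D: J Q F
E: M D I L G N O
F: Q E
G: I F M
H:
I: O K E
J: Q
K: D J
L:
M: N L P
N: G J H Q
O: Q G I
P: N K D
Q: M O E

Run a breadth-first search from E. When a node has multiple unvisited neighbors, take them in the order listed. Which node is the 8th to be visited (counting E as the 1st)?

O

Visit E; enqueue M, D, I, L, G, N, O → queue [M, D, I, L, G, N, O]
Visit M; enqueue P → queue [D, I, L, G, N, O, P]
Visit D; enqueue J, Q, F → queue [I, L, G, N, O, P, J, Q, F]
Visit I; enqueue K → queue [L, G, N, O, P, J, Q, F, K]
Visit L → queue [G, N, O, P, J, Q, F, K]
Visit G → queue [N, O, P, J, Q, F, K]
Visit N; enqueue H → queue [O, P, J, Q, F, K, H]
Visit O → queue [P, J, Q, F, K, H]
Visit P → queue [J, Q, F, K, H]
Visit J → queue [Q, F, K, H]
Visit Q → queue [F, K, H]
Visit F → queue [K, H]
Visit K → queue [H]
Visit H → queue []

Visit order: E, M, D, I, L, G, N, O, P, J, Q, F, K, H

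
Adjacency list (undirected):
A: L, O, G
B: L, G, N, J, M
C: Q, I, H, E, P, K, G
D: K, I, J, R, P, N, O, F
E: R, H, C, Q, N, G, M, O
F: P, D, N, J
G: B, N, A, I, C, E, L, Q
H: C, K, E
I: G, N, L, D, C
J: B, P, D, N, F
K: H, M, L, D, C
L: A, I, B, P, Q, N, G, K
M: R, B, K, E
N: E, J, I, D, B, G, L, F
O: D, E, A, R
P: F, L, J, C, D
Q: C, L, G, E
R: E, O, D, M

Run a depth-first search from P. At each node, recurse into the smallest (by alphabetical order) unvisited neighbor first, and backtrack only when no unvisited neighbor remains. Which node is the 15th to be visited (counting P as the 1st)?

M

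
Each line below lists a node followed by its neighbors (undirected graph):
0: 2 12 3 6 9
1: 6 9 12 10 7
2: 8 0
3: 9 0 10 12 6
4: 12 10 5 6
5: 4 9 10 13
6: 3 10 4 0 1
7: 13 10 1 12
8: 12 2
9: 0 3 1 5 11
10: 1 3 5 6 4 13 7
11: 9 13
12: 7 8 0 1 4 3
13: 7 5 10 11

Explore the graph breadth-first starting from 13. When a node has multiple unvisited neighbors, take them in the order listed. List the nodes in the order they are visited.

Visit 13; enqueue 7, 5, 10, 11 → queue [7, 5, 10, 11]
Visit 7; enqueue 1, 12 → queue [5, 10, 11, 1, 12]
Visit 5; enqueue 4, 9 → queue [10, 11, 1, 12, 4, 9]
Visit 10; enqueue 3, 6 → queue [11, 1, 12, 4, 9, 3, 6]
Visit 11 → queue [1, 12, 4, 9, 3, 6]
Visit 1 → queue [12, 4, 9, 3, 6]
Visit 12; enqueue 8, 0 → queue [4, 9, 3, 6, 8, 0]
Visit 4 → queue [9, 3, 6, 8, 0]
Visit 9 → queue [3, 6, 8, 0]
Visit 3 → queue [6, 8, 0]
Visit 6 → queue [8, 0]
Visit 8; enqueue 2 → queue [0, 2]
Visit 0 → queue [2]
Visit 2 → queue []

13 -> 7 -> 5 -> 10 -> 11 -> 1 -> 12 -> 4 -> 9 -> 3 -> 6 -> 8 -> 0 -> 2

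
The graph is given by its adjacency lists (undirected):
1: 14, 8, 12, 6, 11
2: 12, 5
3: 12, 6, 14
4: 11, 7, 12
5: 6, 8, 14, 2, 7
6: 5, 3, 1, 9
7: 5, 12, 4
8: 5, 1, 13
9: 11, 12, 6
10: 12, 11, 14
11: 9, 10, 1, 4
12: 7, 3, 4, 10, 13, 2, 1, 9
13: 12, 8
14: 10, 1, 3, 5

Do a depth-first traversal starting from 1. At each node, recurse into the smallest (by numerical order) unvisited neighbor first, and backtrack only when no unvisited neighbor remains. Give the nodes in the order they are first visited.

1 6 3 12 2 5 7 4 11 9 10 14 8 13

Visit 1
1 → 6
6 → 3
3 → 12
12 → 2
2 → 5
5 → 7
7 → 4
4 → 11
11 → 9
11 → 10
10 → 14
5 → 8
8 → 13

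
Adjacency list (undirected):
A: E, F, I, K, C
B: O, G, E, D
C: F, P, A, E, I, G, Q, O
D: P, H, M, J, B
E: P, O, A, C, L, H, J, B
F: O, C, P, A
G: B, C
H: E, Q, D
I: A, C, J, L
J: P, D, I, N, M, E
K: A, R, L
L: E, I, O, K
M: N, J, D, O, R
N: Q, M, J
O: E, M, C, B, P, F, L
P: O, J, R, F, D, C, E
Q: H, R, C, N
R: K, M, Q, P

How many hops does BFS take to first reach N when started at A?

3

Level 0: A
Level 1: C, E, F, I, K
Level 2: B, G, H, J, L, O, P, Q, R
Level 3: D, M, N
N first appears at level 3.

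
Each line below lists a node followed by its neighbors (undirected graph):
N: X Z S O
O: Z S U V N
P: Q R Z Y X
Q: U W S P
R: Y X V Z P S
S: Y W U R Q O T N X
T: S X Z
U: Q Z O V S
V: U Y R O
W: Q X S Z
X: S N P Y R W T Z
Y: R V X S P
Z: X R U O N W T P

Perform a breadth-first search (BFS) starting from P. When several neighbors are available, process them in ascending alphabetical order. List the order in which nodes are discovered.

P → Q → R → X → Y → Z → S → U → W → V → N → T → O

Visit P; enqueue Q, R, X, Y, Z → queue [Q, R, X, Y, Z]
Visit Q; enqueue S, U, W → queue [R, X, Y, Z, S, U, W]
Visit R; enqueue V → queue [X, Y, Z, S, U, W, V]
Visit X; enqueue N, T → queue [Y, Z, S, U, W, V, N, T]
Visit Y → queue [Z, S, U, W, V, N, T]
Visit Z; enqueue O → queue [S, U, W, V, N, T, O]
Visit S → queue [U, W, V, N, T, O]
Visit U → queue [W, V, N, T, O]
Visit W → queue [V, N, T, O]
Visit V → queue [N, T, O]
Visit N → queue [T, O]
Visit T → queue [O]
Visit O → queue []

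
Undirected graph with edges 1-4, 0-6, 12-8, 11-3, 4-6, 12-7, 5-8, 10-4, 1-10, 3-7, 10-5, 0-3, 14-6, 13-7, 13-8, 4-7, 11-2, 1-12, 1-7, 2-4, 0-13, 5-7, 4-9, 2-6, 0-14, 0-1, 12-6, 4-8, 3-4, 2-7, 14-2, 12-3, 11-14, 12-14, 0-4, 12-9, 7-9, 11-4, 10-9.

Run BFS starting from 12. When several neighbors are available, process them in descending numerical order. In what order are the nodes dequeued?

Visit 12; enqueue 14, 9, 8, 7, 6, 3, 1 → queue [14, 9, 8, 7, 6, 3, 1]
Visit 14; enqueue 11, 2, 0 → queue [9, 8, 7, 6, 3, 1, 11, 2, 0]
Visit 9; enqueue 10, 4 → queue [8, 7, 6, 3, 1, 11, 2, 0, 10, 4]
Visit 8; enqueue 13, 5 → queue [7, 6, 3, 1, 11, 2, 0, 10, 4, 13, 5]
Visit 7 → queue [6, 3, 1, 11, 2, 0, 10, 4, 13, 5]
Visit 6 → queue [3, 1, 11, 2, 0, 10, 4, 13, 5]
Visit 3 → queue [1, 11, 2, 0, 10, 4, 13, 5]
Visit 1 → queue [11, 2, 0, 10, 4, 13, 5]
Visit 11 → queue [2, 0, 10, 4, 13, 5]
Visit 2 → queue [0, 10, 4, 13, 5]
Visit 0 → queue [10, 4, 13, 5]
Visit 10 → queue [4, 13, 5]
Visit 4 → queue [13, 5]
Visit 13 → queue [5]
Visit 5 → queue []

12 → 14 → 9 → 8 → 7 → 6 → 3 → 1 → 11 → 2 → 0 → 10 → 4 → 13 → 5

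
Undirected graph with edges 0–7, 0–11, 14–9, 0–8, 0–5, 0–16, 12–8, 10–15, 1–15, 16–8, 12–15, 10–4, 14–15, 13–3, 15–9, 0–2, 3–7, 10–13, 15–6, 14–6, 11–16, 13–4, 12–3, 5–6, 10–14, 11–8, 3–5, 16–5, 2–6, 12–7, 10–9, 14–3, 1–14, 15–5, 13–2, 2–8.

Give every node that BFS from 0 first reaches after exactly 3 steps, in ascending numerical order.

1, 4, 9, 10, 14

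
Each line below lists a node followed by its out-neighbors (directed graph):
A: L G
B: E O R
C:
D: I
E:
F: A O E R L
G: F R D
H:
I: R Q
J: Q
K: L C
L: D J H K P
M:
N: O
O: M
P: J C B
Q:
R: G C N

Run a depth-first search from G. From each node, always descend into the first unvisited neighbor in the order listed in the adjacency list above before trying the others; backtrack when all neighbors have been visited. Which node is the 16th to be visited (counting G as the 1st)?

P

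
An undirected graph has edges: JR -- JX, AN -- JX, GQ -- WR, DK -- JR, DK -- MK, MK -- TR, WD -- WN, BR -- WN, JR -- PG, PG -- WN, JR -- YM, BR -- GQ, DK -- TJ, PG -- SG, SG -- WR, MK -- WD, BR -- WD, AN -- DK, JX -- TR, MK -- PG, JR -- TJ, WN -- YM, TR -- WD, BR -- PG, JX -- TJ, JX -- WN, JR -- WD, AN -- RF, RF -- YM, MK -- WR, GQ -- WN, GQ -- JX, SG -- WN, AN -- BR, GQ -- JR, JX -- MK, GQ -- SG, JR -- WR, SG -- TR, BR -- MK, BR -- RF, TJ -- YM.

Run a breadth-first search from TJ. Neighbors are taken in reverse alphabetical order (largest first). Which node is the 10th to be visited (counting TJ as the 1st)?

GQ

Visit TJ; enqueue YM, JX, JR, DK → queue [YM, JX, JR, DK]
Visit YM; enqueue WN, RF → queue [JX, JR, DK, WN, RF]
Visit JX; enqueue TR, MK, GQ, AN → queue [JR, DK, WN, RF, TR, MK, GQ, AN]
Visit JR; enqueue WR, WD, PG → queue [DK, WN, RF, TR, MK, GQ, AN, WR, WD, PG]
Visit DK → queue [WN, RF, TR, MK, GQ, AN, WR, WD, PG]
Visit WN; enqueue SG, BR → queue [RF, TR, MK, GQ, AN, WR, WD, PG, SG, BR]
Visit RF → queue [TR, MK, GQ, AN, WR, WD, PG, SG, BR]
Visit TR → queue [MK, GQ, AN, WR, WD, PG, SG, BR]
Visit MK → queue [GQ, AN, WR, WD, PG, SG, BR]
Visit GQ → queue [AN, WR, WD, PG, SG, BR]
Visit AN → queue [WR, WD, PG, SG, BR]
Visit WR → queue [WD, PG, SG, BR]
Visit WD → queue [PG, SG, BR]
Visit PG → queue [SG, BR]
Visit SG → queue [BR]
Visit BR → queue []

Visit order: TJ, YM, JX, JR, DK, WN, RF, TR, MK, GQ, AN, WR, WD, PG, SG, BR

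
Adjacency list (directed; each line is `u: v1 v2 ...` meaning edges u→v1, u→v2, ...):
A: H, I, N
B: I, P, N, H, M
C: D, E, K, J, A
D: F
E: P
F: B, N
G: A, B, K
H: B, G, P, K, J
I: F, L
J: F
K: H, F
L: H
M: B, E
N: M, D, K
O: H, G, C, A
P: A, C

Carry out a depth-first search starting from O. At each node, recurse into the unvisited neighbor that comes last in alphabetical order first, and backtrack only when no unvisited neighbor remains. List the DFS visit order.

O, H, P, C, K, F, N, M, E, B, I, L, D, J, A, G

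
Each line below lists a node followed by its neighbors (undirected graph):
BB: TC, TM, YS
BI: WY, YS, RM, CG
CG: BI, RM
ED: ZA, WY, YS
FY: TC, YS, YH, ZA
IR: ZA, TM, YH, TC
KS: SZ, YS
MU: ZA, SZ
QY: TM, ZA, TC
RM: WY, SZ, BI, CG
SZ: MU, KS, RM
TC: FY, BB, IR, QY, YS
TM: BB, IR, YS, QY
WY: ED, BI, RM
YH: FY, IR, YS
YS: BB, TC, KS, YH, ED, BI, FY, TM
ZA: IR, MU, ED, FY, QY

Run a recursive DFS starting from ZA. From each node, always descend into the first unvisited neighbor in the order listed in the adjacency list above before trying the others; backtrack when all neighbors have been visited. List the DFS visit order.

Visit ZA
ZA → IR
IR → TM
TM → BB
BB → TC
TC → FY
FY → YS
YS → KS
KS → SZ
SZ → MU
SZ → RM
RM → WY
WY → ED
WY → BI
BI → CG
YS → YH
TC → QY

ZA, IR, TM, BB, TC, FY, YS, KS, SZ, MU, RM, WY, ED, BI, CG, YH, QY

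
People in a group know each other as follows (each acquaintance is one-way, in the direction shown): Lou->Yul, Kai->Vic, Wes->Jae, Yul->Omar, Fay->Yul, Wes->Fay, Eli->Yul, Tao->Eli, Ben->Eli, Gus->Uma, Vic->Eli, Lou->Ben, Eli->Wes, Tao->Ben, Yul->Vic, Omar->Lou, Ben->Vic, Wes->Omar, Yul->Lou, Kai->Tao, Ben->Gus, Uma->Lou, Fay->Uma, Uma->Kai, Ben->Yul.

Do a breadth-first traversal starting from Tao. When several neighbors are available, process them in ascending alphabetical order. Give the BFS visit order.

Visit Tao; enqueue Ben, Eli → queue [Ben, Eli]
Visit Ben; enqueue Gus, Vic, Yul → queue [Eli, Gus, Vic, Yul]
Visit Eli; enqueue Wes → queue [Gus, Vic, Yul, Wes]
Visit Gus; enqueue Uma → queue [Vic, Yul, Wes, Uma]
Visit Vic → queue [Yul, Wes, Uma]
Visit Yul; enqueue Lou, Omar → queue [Wes, Uma, Lou, Omar]
Visit Wes; enqueue Fay, Jae → queue [Uma, Lou, Omar, Fay, Jae]
Visit Uma; enqueue Kai → queue [Lou, Omar, Fay, Jae, Kai]
Visit Lou → queue [Omar, Fay, Jae, Kai]
Visit Omar → queue [Fay, Jae, Kai]
Visit Fay → queue [Jae, Kai]
Visit Jae → queue [Kai]
Visit Kai → queue []

Tao, Ben, Eli, Gus, Vic, Yul, Wes, Uma, Lou, Omar, Fay, Jae, Kai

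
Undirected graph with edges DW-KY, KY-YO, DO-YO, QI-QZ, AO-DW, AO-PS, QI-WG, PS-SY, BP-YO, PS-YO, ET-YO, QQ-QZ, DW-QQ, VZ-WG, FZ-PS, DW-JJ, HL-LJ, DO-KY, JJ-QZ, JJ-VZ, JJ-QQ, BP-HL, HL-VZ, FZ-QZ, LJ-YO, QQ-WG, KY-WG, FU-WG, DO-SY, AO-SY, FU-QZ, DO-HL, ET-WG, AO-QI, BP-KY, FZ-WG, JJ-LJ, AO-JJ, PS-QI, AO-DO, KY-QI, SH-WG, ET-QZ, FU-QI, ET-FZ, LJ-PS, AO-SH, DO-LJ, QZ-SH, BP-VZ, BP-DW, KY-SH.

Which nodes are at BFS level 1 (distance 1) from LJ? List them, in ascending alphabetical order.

DO, HL, JJ, PS, YO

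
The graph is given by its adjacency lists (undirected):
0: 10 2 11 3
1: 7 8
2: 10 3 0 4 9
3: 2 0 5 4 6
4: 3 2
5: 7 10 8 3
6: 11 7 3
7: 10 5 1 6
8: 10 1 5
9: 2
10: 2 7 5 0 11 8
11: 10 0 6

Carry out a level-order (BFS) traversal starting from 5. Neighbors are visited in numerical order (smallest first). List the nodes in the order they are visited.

5, 3, 7, 8, 10, 0, 2, 4, 6, 1, 11, 9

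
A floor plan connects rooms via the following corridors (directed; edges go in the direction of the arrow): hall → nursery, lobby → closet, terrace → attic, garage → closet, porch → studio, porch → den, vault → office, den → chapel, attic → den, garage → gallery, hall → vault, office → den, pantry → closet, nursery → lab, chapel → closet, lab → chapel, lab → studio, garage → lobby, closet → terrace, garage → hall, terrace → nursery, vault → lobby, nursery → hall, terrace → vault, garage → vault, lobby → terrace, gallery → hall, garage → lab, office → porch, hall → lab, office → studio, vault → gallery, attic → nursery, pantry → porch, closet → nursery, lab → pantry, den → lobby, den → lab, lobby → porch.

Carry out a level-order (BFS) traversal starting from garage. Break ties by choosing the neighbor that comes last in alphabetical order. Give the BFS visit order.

garage vault lobby lab hall gallery closet office terrace porch studio pantry chapel nursery den attic

Visit garage; enqueue vault, lobby, lab, hall, gallery, closet → queue [vault, lobby, lab, hall, gallery, closet]
Visit vault; enqueue office → queue [lobby, lab, hall, gallery, closet, office]
Visit lobby; enqueue terrace, porch → queue [lab, hall, gallery, closet, office, terrace, porch]
Visit lab; enqueue studio, pantry, chapel → queue [hall, gallery, closet, office, terrace, porch, studio, pantry, chapel]
Visit hall; enqueue nursery → queue [gallery, closet, office, terrace, porch, studio, pantry, chapel, nursery]
Visit gallery → queue [closet, office, terrace, porch, studio, pantry, chapel, nursery]
Visit closet → queue [office, terrace, porch, studio, pantry, chapel, nursery]
Visit office; enqueue den → queue [terrace, porch, studio, pantry, chapel, nursery, den]
Visit terrace; enqueue attic → queue [porch, studio, pantry, chapel, nursery, den, attic]
Visit porch → queue [studio, pantry, chapel, nursery, den, attic]
Visit studio → queue [pantry, chapel, nursery, den, attic]
Visit pantry → queue [chapel, nursery, den, attic]
Visit chapel → queue [nursery, den, attic]
Visit nursery → queue [den, attic]
Visit den → queue [attic]
Visit attic → queue []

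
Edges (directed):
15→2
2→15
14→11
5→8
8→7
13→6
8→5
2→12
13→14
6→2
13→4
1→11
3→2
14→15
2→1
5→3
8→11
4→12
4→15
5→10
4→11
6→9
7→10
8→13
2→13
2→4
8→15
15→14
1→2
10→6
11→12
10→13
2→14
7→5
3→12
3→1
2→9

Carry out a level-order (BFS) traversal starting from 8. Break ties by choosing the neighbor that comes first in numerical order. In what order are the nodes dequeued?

Visit 8; enqueue 5, 7, 11, 13, 15 → queue [5, 7, 11, 13, 15]
Visit 5; enqueue 3, 10 → queue [7, 11, 13, 15, 3, 10]
Visit 7 → queue [11, 13, 15, 3, 10]
Visit 11; enqueue 12 → queue [13, 15, 3, 10, 12]
Visit 13; enqueue 4, 6, 14 → queue [15, 3, 10, 12, 4, 6, 14]
Visit 15; enqueue 2 → queue [3, 10, 12, 4, 6, 14, 2]
Visit 3; enqueue 1 → queue [10, 12, 4, 6, 14, 2, 1]
Visit 10 → queue [12, 4, 6, 14, 2, 1]
Visit 12 → queue [4, 6, 14, 2, 1]
Visit 4 → queue [6, 14, 2, 1]
Visit 6; enqueue 9 → queue [14, 2, 1, 9]
Visit 14 → queue [2, 1, 9]
Visit 2 → queue [1, 9]
Visit 1 → queue [9]
Visit 9 → queue []

8 5 7 11 13 15 3 10 12 4 6 14 2 1 9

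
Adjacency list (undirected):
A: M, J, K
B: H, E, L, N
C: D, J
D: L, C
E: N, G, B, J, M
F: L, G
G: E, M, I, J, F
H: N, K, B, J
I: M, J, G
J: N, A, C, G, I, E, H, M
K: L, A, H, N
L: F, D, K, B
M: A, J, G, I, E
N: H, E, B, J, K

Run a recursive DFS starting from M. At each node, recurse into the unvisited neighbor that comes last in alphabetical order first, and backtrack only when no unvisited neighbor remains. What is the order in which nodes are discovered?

Visit M
M → J
J → N
N → K
K → L
L → F
F → G
G → I
G → E
E → B
B → H
L → D
D → C
K → A

M, J, N, K, L, F, G, I, E, B, H, D, C, A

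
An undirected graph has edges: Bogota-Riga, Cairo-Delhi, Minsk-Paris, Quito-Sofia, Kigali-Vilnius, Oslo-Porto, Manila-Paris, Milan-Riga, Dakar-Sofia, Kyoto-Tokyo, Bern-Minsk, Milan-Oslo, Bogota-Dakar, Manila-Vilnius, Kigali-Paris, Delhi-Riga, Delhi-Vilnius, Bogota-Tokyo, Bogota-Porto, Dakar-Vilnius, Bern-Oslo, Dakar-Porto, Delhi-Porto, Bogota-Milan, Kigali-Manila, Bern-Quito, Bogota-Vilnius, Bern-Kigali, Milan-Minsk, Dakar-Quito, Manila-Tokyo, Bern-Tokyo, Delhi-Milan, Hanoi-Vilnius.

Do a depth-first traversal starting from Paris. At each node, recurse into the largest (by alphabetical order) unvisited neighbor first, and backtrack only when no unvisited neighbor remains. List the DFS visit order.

Paris, Minsk, Milan, Riga, Delhi, Vilnius, Manila, Tokyo, Kyoto, Bogota, Porto, Oslo, Bern, Quito, Sofia, Dakar, Kigali, Hanoi, Cairo

Visit Paris
Paris → Minsk
Minsk → Milan
Milan → Riga
Riga → Delhi
Delhi → Vilnius
Vilnius → Manila
Manila → Tokyo
Tokyo → Kyoto
Tokyo → Bogota
Bogota → Porto
Porto → Oslo
Oslo → Bern
Bern → Quito
Quito → Sofia
Sofia → Dakar
Bern → Kigali
Vilnius → Hanoi
Delhi → Cairo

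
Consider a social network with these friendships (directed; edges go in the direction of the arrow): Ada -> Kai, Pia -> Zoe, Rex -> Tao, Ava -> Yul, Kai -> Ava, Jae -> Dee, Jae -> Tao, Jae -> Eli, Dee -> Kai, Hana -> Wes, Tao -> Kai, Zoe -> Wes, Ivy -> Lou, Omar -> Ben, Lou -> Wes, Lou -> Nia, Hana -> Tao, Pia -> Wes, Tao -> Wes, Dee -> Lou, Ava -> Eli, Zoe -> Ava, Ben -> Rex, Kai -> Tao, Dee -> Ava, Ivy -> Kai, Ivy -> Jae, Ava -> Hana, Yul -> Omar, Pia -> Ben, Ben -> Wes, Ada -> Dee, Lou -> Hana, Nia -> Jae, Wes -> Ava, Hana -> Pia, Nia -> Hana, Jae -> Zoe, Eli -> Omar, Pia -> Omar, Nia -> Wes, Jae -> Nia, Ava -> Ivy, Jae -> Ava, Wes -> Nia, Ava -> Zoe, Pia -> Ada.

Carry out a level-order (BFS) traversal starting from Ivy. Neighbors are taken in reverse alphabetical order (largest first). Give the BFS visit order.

Visit Ivy; enqueue Lou, Kai, Jae → queue [Lou, Kai, Jae]
Visit Lou; enqueue Wes, Nia, Hana → queue [Kai, Jae, Wes, Nia, Hana]
Visit Kai; enqueue Tao, Ava → queue [Jae, Wes, Nia, Hana, Tao, Ava]
Visit Jae; enqueue Zoe, Eli, Dee → queue [Wes, Nia, Hana, Tao, Ava, Zoe, Eli, Dee]
Visit Wes → queue [Nia, Hana, Tao, Ava, Zoe, Eli, Dee]
Visit Nia → queue [Hana, Tao, Ava, Zoe, Eli, Dee]
Visit Hana; enqueue Pia → queue [Tao, Ava, Zoe, Eli, Dee, Pia]
Visit Tao → queue [Ava, Zoe, Eli, Dee, Pia]
Visit Ava; enqueue Yul → queue [Zoe, Eli, Dee, Pia, Yul]
Visit Zoe → queue [Eli, Dee, Pia, Yul]
Visit Eli; enqueue Omar → queue [Dee, Pia, Yul, Omar]
Visit Dee → queue [Pia, Yul, Omar]
Visit Pia; enqueue Ben, Ada → queue [Yul, Omar, Ben, Ada]
Visit Yul → queue [Omar, Ben, Ada]
Visit Omar → queue [Ben, Ada]
Visit Ben; enqueue Rex → queue [Ada, Rex]
Visit Ada → queue [Rex]
Visit Rex → queue []

Ivy, Lou, Kai, Jae, Wes, Nia, Hana, Tao, Ava, Zoe, Eli, Dee, Pia, Yul, Omar, Ben, Ada, Rex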